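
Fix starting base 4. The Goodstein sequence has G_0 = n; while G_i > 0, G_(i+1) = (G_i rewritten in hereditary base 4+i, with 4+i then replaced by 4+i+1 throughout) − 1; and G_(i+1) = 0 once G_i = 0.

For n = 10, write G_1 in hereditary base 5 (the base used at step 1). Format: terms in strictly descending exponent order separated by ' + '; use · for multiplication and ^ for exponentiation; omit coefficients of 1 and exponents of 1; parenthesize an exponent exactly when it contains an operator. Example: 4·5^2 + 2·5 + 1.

2·5 + 1

(0) 10|_4 = 2·4 + 2 ↦ 2·5 + 2|_5 = 12 ⇒ 11
(1) 11|_5 = 2·5 + 1 ↦ 2·6 + 1|_6 = 13 ⇒ 12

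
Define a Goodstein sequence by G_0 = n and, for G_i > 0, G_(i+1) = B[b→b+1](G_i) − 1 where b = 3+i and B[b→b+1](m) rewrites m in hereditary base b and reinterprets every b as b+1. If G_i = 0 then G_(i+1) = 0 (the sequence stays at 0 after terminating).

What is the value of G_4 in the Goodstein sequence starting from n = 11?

11 —HB3→ 3^2 + 2 —bump→ 4^2 + 2 = 18 —(−1)→ 17
17 —HB4→ 4^2 + 1 —bump→ 5^2 + 1 = 26 —(−1)→ 25
25 —HB5→ 5^2 —bump→ 6^2 = 36 —(−1)→ 35
35 —HB6→ 5·6 + 5 —bump→ 5·7 + 5 = 40 —(−1)→ 39
39 —HB7→ 5·7 + 4 —bump→ 5·8 + 4 = 44 —(−1)→ 43

39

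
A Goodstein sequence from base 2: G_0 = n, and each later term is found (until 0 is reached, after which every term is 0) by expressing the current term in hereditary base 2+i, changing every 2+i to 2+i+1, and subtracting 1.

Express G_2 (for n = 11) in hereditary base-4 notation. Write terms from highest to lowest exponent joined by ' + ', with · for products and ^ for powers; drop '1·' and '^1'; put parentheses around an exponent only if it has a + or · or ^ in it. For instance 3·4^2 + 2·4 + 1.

i=0: 11 = 2^(2 + 1) + 2 + 1 (b=2); 2→3: 3^(3 + 1) + 3 + 1 = 85; 85−1 = 84
i=1: 84 = 3^(3 + 1) + 3 (b=3); 3→4: 4^(4 + 1) + 4 = 1028; 1028−1 = 1027
i=2: 1027 = 4^(4 + 1) + 3 (b=4); 4→5: 5^(5 + 1) + 3 = 15628; 15628−1 = 15627

4^(4 + 1) + 3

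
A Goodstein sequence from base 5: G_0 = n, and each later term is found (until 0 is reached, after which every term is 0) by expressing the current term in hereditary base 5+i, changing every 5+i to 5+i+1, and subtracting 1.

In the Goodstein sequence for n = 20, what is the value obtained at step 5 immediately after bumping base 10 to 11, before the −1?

34

20 —HB5→ 4·5 —bump→ 4·6 = 24 —(−1)→ 23
23 —HB6→ 3·6 + 5 —bump→ 3·7 + 5 = 26 —(−1)→ 25
25 —HB7→ 3·7 + 4 —bump→ 3·8 + 4 = 28 —(−1)→ 27
27 —HB8→ 3·8 + 3 —bump→ 3·9 + 3 = 30 —(−1)→ 29
29 —HB9→ 3·9 + 2 —bump→ 3·10 + 2 = 32 —(−1)→ 31
31 —HB10→ 3·10 + 1 —bump→ 3·11 + 1 = 34 —(−1)→ 33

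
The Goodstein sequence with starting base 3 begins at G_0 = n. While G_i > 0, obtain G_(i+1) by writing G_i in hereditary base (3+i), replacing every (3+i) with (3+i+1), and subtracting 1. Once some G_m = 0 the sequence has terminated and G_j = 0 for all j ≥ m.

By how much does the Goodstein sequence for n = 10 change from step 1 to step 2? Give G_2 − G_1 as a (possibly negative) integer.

10 —HB3→ 3^2 + 1 —bump→ 4^2 + 1 = 17 —(−1)→ 16
16 —HB4→ 4^2 —bump→ 5^2 = 25 —(−1)→ 24

8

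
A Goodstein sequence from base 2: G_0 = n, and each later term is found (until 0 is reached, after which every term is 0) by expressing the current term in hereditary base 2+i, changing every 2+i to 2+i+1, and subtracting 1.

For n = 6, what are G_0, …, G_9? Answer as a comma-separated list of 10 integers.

[0] 6 ≡ 2^2 + 2 (base 2). Lift 3: 30. −1: 29.
[1] 29 ≡ 3^3 + 2 (base 3). Lift 4: 258. −1: 257.
[2] 257 ≡ 4^4 + 1 (base 4). Lift 5: 3126. −1: 3125.
[3] 3125 ≡ 5^5 (base 5). Lift 6: 46656. −1: 46655.
[4] 46655 ≡ 5·6^5 + 5·6^4 + 5·6^3 + 5·6^2 + 5·6 + 5 (base 6). Lift 7: 98040. −1: 98039.
[5] 98039 ≡ 5·7^5 + 5·7^4 + 5·7^3 + 5·7^2 + 5·7 + 4 (base 7). Lift 8: 187244. −1: 187243.
[6] 187243 ≡ 5·8^5 + 5·8^4 + 5·8^3 + 5·8^2 + 5·8 + 3 (base 8). Lift 9: 332148. −1: 332147.
[7] 332147 ≡ 5·9^5 + 5·9^4 + 5·9^3 + 5·9^2 + 5·9 + 2 (base 9). Lift 10: 555552. −1: 555551.
[8] 555551 ≡ 5·10^5 + 5·10^4 + 5·10^3 + 5·10^2 + 5·10 + 1 (base 10). Lift 11: 885776. −1: 885775.

6, 29, 257, 3125, 46655, 98039, 187243, 332147, 555551, 885775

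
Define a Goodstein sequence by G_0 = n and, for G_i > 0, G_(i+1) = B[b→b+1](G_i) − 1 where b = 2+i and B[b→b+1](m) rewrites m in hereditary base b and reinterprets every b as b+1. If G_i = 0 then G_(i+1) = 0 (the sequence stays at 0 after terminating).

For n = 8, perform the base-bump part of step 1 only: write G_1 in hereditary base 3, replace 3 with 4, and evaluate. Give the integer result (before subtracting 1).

step 0: 8 = 2^(2 + 1); sub 3 for 2: 3^(3 + 1); = 81; G_1 = 81−1 = 80
step 1: 80 = 2·3^3 + 2·3^2 + 2·3 + 2; sub 4 for 3: 2·4^4 + 2·4^2 + 2·4 + 2; = 554; G_2 = 554−1 = 553

554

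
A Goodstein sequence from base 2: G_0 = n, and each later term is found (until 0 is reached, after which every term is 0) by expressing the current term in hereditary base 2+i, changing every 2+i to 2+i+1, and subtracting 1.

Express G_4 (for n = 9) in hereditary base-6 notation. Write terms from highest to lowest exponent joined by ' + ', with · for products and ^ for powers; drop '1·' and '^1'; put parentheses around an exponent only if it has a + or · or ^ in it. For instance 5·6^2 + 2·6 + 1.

step 0: 9 = 2^(2 + 1) + 1; sub 3 for 2: 3^(3 + 1) + 1; = 82; G_1 = 82−1 = 81
step 1: 81 = 3^(3 + 1); sub 4 for 3: 4^(4 + 1); = 1024; G_2 = 1024−1 = 1023
step 2: 1023 = 3·4^4 + 3·4^3 + 3·4^2 + 3·4 + 3; sub 5 for 4: 3·5^5 + 3·5^3 + 3·5^2 + 3·5 + 3; = 9843; G_3 = 9843−1 = 9842
step 3: 9842 = 3·5^5 + 3·5^3 + 3·5^2 + 3·5 + 2; sub 6 for 5: 3·6^6 + 3·6^3 + 3·6^2 + 3·6 + 2; = 140744; G_4 = 140744−1 = 140743
step 4: 140743 = 3·6^6 + 3·6^3 + 3·6^2 + 3·6 + 1; sub 7 for 6: 3·7^7 + 3·7^3 + 3·7^2 + 3·7 + 1; = 2471827; G_5 = 2471827−1 = 2471826

3·6^6 + 3·6^3 + 3·6^2 + 3·6 + 1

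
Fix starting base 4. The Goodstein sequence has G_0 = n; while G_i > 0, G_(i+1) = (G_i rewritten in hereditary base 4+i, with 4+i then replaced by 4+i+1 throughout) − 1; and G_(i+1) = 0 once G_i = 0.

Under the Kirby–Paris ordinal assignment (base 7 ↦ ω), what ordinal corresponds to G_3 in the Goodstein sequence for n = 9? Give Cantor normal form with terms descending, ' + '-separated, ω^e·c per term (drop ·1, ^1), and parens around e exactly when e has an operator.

ω + 4

step 0: 9 = 2·4 + 1; sub 5 for 4: 2·5 + 1; = 11; G_1 = 11−1 = 10
step 1: 10 = 2·5; sub 6 for 5: 2·6; = 12; G_2 = 12−1 = 11
step 2: 11 = 6 + 5; sub 7 for 6: 7 + 5; = 12; G_3 = 12−1 = 11
step 3: 11 = 7 + 4; sub 8 for 7: 8 + 4; = 12; G_4 = 12−1 = 11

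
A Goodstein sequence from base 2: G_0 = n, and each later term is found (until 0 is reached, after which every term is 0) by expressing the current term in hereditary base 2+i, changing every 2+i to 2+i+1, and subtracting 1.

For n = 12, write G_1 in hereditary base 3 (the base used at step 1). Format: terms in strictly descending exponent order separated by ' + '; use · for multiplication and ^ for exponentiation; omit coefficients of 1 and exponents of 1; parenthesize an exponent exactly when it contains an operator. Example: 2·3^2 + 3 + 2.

3^(3 + 1) + 2·3^2 + 2·3 + 2

G_0=12  [base 2] 2^(2 + 1) + 2^2  →[2↦3]→  3^(3 + 1) + 3^3 = 108  −1 ⇒ G_1=107
G_1=107  [base 3] 3^(3 + 1) + 2·3^2 + 2·3 + 2  →[3↦4]→  4^(4 + 1) + 2·4^2 + 2·4 + 2 = 1066  −1 ⇒ G_2=1065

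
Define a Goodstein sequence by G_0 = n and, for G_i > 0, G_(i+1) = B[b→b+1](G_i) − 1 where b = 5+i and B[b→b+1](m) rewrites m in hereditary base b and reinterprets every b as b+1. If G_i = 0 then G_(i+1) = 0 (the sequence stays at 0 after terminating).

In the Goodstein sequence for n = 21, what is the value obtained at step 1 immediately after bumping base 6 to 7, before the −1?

28

[0] 21 ≡ 4·5 + 1 (base 5). Lift 6: 25. −1: 24.
[1] 24 ≡ 4·6 (base 6). Lift 7: 28. −1: 27.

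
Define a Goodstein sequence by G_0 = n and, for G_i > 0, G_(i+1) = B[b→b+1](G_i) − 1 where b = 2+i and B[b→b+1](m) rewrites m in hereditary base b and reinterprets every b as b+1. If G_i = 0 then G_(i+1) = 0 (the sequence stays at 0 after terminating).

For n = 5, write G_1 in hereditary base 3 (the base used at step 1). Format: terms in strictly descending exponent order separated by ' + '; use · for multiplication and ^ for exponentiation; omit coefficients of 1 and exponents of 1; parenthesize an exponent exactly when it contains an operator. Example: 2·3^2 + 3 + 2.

[0] 5 ≡ 2^2 + 1 (base 2). Lift 3: 28. −1: 27.
[1] 27 ≡ 3^3 (base 3). Lift 4: 256. −1: 255.

3^3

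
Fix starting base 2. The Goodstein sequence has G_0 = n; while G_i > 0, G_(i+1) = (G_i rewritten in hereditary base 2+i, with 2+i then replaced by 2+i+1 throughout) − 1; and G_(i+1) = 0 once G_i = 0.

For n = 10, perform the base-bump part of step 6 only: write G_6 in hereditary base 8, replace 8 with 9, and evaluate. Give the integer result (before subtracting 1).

1937434593

10 —HB2→ 2^(2 + 1) + 2 —bump→ 3^(3 + 1) + 3 = 84 —(−1)→ 83
83 —HB3→ 3^(3 + 1) + 2 —bump→ 4^(4 + 1) + 2 = 1026 —(−1)→ 1025
1025 —HB4→ 4^(4 + 1) + 1 —bump→ 5^(5 + 1) + 1 = 15626 —(−1)→ 15625
15625 —HB5→ 5^(5 + 1) —bump→ 6^(6 + 1) = 279936 —(−1)→ 279935
279935 —HB6→ 5·6^6 + 5·6^5 + 5·6^4 + 5·6^3 + 5·6^2 + 5·6 + 5 —bump→ 5·7^7 + 5·7^5 + 5·7^4 + 5·7^3 + 5·7^2 + 5·7 + 5 = 4215755 —(−1)→ 4215754
4215754 —HB7→ 5·7^7 + 5·7^5 + 5·7^4 + 5·7^3 + 5·7^2 + 5·7 + 4 —bump→ 5·8^8 + 5·8^5 + 5·8^4 + 5·8^3 + 5·8^2 + 5·8 + 4 = 84073324 —(−1)→ 84073323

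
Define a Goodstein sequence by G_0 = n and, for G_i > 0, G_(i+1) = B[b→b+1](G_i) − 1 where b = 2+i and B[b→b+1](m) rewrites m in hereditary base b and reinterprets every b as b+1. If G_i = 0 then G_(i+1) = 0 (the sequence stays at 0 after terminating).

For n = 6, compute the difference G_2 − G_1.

228

step 0: 6 = 2^2 + 2; sub 3 for 2: 3^3 + 3; = 30; G_1 = 30−1 = 29
step 1: 29 = 3^3 + 2; sub 4 for 3: 4^4 + 2; = 258; G_2 = 258−1 = 257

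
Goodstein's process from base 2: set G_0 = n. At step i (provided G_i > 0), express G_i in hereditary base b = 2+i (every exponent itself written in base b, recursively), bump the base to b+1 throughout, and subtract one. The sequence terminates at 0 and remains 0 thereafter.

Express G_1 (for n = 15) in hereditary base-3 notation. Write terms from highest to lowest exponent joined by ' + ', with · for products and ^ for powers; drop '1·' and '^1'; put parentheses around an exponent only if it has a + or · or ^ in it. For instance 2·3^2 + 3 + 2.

15 —HB2→ 2^(2 + 1) + 2^2 + 2 + 1 —bump→ 3^(3 + 1) + 3^3 + 3 + 1 = 112 —(−1)→ 111
111 —HB3→ 3^(3 + 1) + 3^3 + 3 —bump→ 4^(4 + 1) + 4^4 + 4 = 1284 —(−1)→ 1283

3^(3 + 1) + 3^3 + 3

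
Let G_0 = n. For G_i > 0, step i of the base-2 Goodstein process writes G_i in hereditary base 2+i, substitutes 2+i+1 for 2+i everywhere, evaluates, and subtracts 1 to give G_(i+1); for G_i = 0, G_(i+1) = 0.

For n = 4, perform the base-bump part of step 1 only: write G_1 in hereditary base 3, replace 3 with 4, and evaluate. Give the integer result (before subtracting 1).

42

G_0=4  [base 2] 2^2  →[2↦3]→  3^3 = 27  −1 ⇒ G_1=26
G_1=26  [base 3] 2·3^2 + 2·3 + 2  →[3↦4]→  2·4^2 + 2·4 + 2 = 42  −1 ⇒ G_2=41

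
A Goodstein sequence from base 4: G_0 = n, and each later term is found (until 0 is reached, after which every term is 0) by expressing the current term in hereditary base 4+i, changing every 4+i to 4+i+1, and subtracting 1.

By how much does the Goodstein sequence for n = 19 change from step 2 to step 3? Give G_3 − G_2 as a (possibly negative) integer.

i=0: 19 = 4^2 + 3 (b=4); 4→5: 5^2 + 3 = 28; 28−1 = 27
i=1: 27 = 5^2 + 2 (b=5); 5→6: 6^2 + 2 = 38; 38−1 = 37
i=2: 37 = 6^2 + 1 (b=6); 6→7: 7^2 + 1 = 50; 50−1 = 49

12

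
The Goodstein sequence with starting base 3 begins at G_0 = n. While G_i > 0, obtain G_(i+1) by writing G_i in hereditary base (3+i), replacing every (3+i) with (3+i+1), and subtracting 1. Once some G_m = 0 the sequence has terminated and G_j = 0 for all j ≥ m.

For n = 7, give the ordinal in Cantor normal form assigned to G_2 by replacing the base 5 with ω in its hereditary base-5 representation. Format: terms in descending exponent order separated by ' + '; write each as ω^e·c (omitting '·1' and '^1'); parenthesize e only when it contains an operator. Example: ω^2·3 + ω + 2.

ω + 4

base 3: 7 = 2·3 + 1; at 4: 2·4 + 1 = 9; next = 8
base 4: 8 = 2·4; at 5: 2·5 = 10; next = 9
base 5: 9 = 5 + 4; at 6: 6 + 4 = 10; next = 9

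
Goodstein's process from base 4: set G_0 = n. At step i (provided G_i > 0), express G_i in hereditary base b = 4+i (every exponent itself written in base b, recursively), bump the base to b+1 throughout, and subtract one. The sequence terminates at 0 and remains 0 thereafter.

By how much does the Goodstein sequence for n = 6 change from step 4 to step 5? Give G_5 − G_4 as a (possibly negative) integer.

-1

G_0 = 6. HB_4(6) = 4 + 2. Bump = 7. G_1 = 6.
G_1 = 6. HB_5(6) = 5 + 1. Bump = 7. G_2 = 6.
G_2 = 6. HB_6(6) = 6. Bump = 7. G_3 = 6.
G_3 = 6. HB_7(6) = 6. Bump = 6. G_4 = 5.
G_4 = 5. HB_8(5) = 5. Bump = 5. G_5 = 4.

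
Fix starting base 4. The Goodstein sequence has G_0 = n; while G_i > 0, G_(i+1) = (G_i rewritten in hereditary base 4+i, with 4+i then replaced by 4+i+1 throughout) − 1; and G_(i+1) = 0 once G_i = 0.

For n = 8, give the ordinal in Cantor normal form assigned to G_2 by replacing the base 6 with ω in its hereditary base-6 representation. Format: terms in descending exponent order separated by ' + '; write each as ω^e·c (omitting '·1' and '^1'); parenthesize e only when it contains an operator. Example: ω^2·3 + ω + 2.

ω + 3

[0] 8 ≡ 2·4 (base 4). Lift 5: 10. −1: 9.
[1] 9 ≡ 5 + 4 (base 5). Lift 6: 10. −1: 9.
[2] 9 ≡ 6 + 3 (base 6). Lift 7: 10. −1: 9.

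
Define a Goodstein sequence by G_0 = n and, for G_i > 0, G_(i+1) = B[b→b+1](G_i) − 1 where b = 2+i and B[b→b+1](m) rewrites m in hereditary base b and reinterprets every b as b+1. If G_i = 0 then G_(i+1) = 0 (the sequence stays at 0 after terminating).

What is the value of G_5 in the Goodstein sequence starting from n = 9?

2471826

(0) 9|_2 = 2^(2 + 1) + 1 ↦ 3^(3 + 1) + 1|_3 = 82 ⇒ 81
(1) 81|_3 = 3^(3 + 1) ↦ 4^(4 + 1)|_4 = 1024 ⇒ 1023
(2) 1023|_4 = 3·4^4 + 3·4^3 + 3·4^2 + 3·4 + 3 ↦ 3·5^5 + 3·5^3 + 3·5^2 + 3·5 + 3|_5 = 9843 ⇒ 9842
(3) 9842|_5 = 3·5^5 + 3·5^3 + 3·5^2 + 3·5 + 2 ↦ 3·6^6 + 3·6^3 + 3·6^2 + 3·6 + 2|_6 = 140744 ⇒ 140743
(4) 140743|_6 = 3·6^6 + 3·6^3 + 3·6^2 + 3·6 + 1 ↦ 3·7^7 + 3·7^3 + 3·7^2 + 3·7 + 1|_7 = 2471827 ⇒ 2471826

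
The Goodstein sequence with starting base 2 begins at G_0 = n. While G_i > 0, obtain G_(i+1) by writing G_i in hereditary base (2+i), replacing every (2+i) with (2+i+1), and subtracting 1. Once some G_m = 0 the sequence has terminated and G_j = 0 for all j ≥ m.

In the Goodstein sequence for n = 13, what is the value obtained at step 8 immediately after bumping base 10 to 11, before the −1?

3138428381104

(0) 13|_2 = 2^(2 + 1) + 2^2 + 1 ↦ 3^(3 + 1) + 3^3 + 1|_3 = 109 ⇒ 108
(1) 108|_3 = 3^(3 + 1) + 3^3 ↦ 4^(4 + 1) + 4^4|_4 = 1280 ⇒ 1279
(2) 1279|_4 = 4^(4 + 1) + 3·4^3 + 3·4^2 + 3·4 + 3 ↦ 5^(5 + 1) + 3·5^3 + 3·5^2 + 3·5 + 3|_5 = 16093 ⇒ 16092
(3) 16092|_5 = 5^(5 + 1) + 3·5^3 + 3·5^2 + 3·5 + 2 ↦ 6^(6 + 1) + 3·6^3 + 3·6^2 + 3·6 + 2|_6 = 280712 ⇒ 280711
(4) 280711|_6 = 6^(6 + 1) + 3·6^3 + 3·6^2 + 3·6 + 1 ↦ 7^(7 + 1) + 3·7^3 + 3·7^2 + 3·7 + 1|_7 = 5765999 ⇒ 5765998
(5) 5765998|_7 = 7^(7 + 1) + 3·7^3 + 3·7^2 + 3·7 ↦ 8^(8 + 1) + 3·8^3 + 3·8^2 + 3·8|_8 = 134219480 ⇒ 134219479
(6) 134219479|_8 = 8^(8 + 1) + 3·8^3 + 3·8^2 + 2·8 + 7 ↦ 9^(9 + 1) + 3·9^3 + 3·9^2 + 2·9 + 7|_9 = 3486786856 ⇒ 3486786855
(7) 3486786855|_9 = 9^(9 + 1) + 3·9^3 + 3·9^2 + 2·9 + 6 ↦ 10^(10 + 1) + 3·10^3 + 3·10^2 + 2·10 + 6|_10 = 100000003326 ⇒ 100000003325
(8) 100000003325|_10 = 10^(10 + 1) + 3·10^3 + 3·10^2 + 2·10 + 5 ↦ 11^(11 + 1) + 3·11^3 + 3·11^2 + 2·11 + 5|_11 = 3138428381104 ⇒ 3138428381103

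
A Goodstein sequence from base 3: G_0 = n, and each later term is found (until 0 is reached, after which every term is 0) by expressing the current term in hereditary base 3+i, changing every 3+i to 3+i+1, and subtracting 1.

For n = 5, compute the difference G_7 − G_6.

base 3: 5 = 3 + 2; at 4: 4 + 2 = 6; next = 5
base 4: 5 = 4 + 1; at 5: 5 + 1 = 6; next = 5
base 5: 5 = 5; at 6: 6 = 6; next = 5
base 6: 5 = 5; at 7: 5 = 5; next = 4
base 7: 4 = 4; at 8: 4 = 4; next = 3
base 8: 3 = 3; at 9: 3 = 3; next = 2
base 9: 2 = 2; at 10: 2 = 2; next = 1

-1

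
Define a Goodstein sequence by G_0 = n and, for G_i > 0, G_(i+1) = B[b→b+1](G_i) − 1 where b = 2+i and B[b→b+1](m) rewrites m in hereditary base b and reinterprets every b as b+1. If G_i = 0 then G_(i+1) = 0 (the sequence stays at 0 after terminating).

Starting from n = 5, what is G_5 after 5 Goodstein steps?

G_0=5  [base 2] 2^2 + 1  →[2↦3]→  3^3 + 1 = 28  −1 ⇒ G_1=27
G_1=27  [base 3] 3^3  →[3↦4]→  4^4 = 256  −1 ⇒ G_2=255
G_2=255  [base 4] 3·4^3 + 3·4^2 + 3·4 + 3  →[4↦5]→  3·5^3 + 3·5^2 + 3·5 + 3 = 468  −1 ⇒ G_3=467
G_3=467  [base 5] 3·5^3 + 3·5^2 + 3·5 + 2  →[5↦6]→  3·6^3 + 3·6^2 + 3·6 + 2 = 776  −1 ⇒ G_4=775
G_4=775  [base 6] 3·6^3 + 3·6^2 + 3·6 + 1  →[6↦7]→  3·7^3 + 3·7^2 + 3·7 + 1 = 1198  −1 ⇒ G_5=1197
G_5=1197  [base 7] 3·7^3 + 3·7^2 + 3·7  →[7↦8]→  3·8^3 + 3·8^2 + 3·8 = 1752  −1 ⇒ G_6=1751

1197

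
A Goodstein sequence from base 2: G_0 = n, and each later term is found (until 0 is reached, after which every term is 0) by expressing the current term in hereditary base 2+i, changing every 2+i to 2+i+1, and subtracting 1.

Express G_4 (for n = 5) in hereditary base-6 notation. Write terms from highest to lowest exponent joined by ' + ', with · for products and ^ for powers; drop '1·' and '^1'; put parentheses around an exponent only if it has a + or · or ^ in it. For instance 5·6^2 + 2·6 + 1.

G_0=5  [base 2] 2^2 + 1  →[2↦3]→  3^3 + 1 = 28  −1 ⇒ G_1=27
G_1=27  [base 3] 3^3  →[3↦4]→  4^4 = 256  −1 ⇒ G_2=255
G_2=255  [base 4] 3·4^3 + 3·4^2 + 3·4 + 3  →[4↦5]→  3·5^3 + 3·5^2 + 3·5 + 3 = 468  −1 ⇒ G_3=467
G_3=467  [base 5] 3·5^3 + 3·5^2 + 3·5 + 2  →[5↦6]→  3·6^3 + 3·6^2 + 3·6 + 2 = 776  −1 ⇒ G_4=775
G_4=775  [base 6] 3·6^3 + 3·6^2 + 3·6 + 1  →[6↦7]→  3·7^3 + 3·7^2 + 3·7 + 1 = 1198  −1 ⇒ G_5=1197

3·6^3 + 3·6^2 + 3·6 + 1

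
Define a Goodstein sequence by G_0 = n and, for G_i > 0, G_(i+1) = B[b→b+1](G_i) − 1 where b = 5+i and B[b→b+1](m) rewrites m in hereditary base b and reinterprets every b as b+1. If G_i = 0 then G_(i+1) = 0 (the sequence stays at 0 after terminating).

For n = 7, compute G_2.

step 0: 7 = 5 + 2; sub 6 for 5: 6 + 2; = 8; G_1 = 8−1 = 7
step 1: 7 = 6 + 1; sub 7 for 6: 7 + 1; = 8; G_2 = 8−1 = 7

7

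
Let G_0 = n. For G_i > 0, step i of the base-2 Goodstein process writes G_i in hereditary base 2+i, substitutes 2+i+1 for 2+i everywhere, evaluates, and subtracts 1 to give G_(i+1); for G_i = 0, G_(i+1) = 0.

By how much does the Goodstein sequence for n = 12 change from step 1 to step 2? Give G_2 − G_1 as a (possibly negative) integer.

958

i=0: 12 = 2^(2 + 1) + 2^2 (b=2); 2→3: 3^(3 + 1) + 3^3 = 108; 108−1 = 107
i=1: 107 = 3^(3 + 1) + 2·3^2 + 2·3 + 2 (b=3); 3→4: 4^(4 + 1) + 2·4^2 + 2·4 + 2 = 1066; 1066−1 = 1065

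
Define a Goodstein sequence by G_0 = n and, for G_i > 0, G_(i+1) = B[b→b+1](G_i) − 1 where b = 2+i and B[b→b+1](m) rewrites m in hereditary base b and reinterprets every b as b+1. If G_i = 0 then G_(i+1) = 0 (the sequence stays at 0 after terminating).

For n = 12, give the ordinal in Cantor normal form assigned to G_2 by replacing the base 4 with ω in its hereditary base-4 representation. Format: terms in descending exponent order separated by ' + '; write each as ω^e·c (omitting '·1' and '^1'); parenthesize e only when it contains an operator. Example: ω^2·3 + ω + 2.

i=0: 12 = 2^(2 + 1) + 2^2 (b=2); 2→3: 3^(3 + 1) + 3^3 = 108; 108−1 = 107
i=1: 107 = 3^(3 + 1) + 2·3^2 + 2·3 + 2 (b=3); 3→4: 4^(4 + 1) + 2·4^2 + 2·4 + 2 = 1066; 1066−1 = 1065
i=2: 1065 = 4^(4 + 1) + 2·4^2 + 2·4 + 1 (b=4); 4→5: 5^(5 + 1) + 2·5^2 + 2·5 + 1 = 15686; 15686−1 = 15685

ω^(ω + 1) + ω^2·2 + ω·2 + 1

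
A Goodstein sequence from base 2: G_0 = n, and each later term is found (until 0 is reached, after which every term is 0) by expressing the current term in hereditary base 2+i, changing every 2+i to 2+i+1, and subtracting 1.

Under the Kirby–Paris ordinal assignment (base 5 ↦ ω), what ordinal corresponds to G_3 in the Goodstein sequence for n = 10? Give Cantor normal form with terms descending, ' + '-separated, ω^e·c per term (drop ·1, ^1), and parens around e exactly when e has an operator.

i=0: 10 = 2^(2 + 1) + 2 (b=2); 2→3: 3^(3 + 1) + 3 = 84; 84−1 = 83
i=1: 83 = 3^(3 + 1) + 2 (b=3); 3→4: 4^(4 + 1) + 2 = 1026; 1026−1 = 1025
i=2: 1025 = 4^(4 + 1) + 1 (b=4); 4→5: 5^(5 + 1) + 1 = 15626; 15626−1 = 15625
i=3: 15625 = 5^(5 + 1) (b=5); 5→6: 6^(6 + 1) = 279936; 279936−1 = 279935

ω^(ω + 1)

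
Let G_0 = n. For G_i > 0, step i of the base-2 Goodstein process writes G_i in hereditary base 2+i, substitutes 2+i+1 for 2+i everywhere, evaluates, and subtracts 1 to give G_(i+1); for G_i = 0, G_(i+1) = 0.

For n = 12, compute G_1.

107

12 —HB2→ 2^(2 + 1) + 2^2 —bump→ 3^(3 + 1) + 3^3 = 108 —(−1)→ 107
107 —HB3→ 3^(3 + 1) + 2·3^2 + 2·3 + 2 —bump→ 4^(4 + 1) + 2·4^2 + 2·4 + 2 = 1066 —(−1)→ 1065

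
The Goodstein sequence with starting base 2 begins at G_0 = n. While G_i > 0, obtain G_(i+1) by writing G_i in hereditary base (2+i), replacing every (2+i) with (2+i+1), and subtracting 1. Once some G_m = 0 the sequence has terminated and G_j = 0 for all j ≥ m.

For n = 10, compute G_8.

50000555551

base 2: 10 = 2^(2 + 1) + 2; at 3: 3^(3 + 1) + 3 = 84; next = 83
base 3: 83 = 3^(3 + 1) + 2; at 4: 4^(4 + 1) + 2 = 1026; next = 1025
base 4: 1025 = 4^(4 + 1) + 1; at 5: 5^(5 + 1) + 1 = 15626; next = 15625
base 5: 15625 = 5^(5 + 1); at 6: 6^(6 + 1) = 279936; next = 279935
base 6: 279935 = 5·6^6 + 5·6^5 + 5·6^4 + 5·6^3 + 5·6^2 + 5·6 + 5; at 7: 5·7^7 + 5·7^5 + 5·7^4 + 5·7^3 + 5·7^2 + 5·7 + 5 = 4215755; next = 4215754
base 7: 4215754 = 5·7^7 + 5·7^5 + 5·7^4 + 5·7^3 + 5·7^2 + 5·7 + 4; at 8: 5·8^8 + 5·8^5 + 5·8^4 + 5·8^3 + 5·8^2 + 5·8 + 4 = 84073324; next = 84073323
base 8: 84073323 = 5·8^8 + 5·8^5 + 5·8^4 + 5·8^3 + 5·8^2 + 5·8 + 3; at 9: 5·9^9 + 5·9^5 + 5·9^4 + 5·9^3 + 5·9^2 + 5·9 + 3 = 1937434593; next = 1937434592
base 9: 1937434592 = 5·9^9 + 5·9^5 + 5·9^4 + 5·9^3 + 5·9^2 + 5·9 + 2; at 10: 5·10^10 + 5·10^5 + 5·10^4 + 5·10^3 + 5·10^2 + 5·10 + 2 = 50000555552; next = 50000555551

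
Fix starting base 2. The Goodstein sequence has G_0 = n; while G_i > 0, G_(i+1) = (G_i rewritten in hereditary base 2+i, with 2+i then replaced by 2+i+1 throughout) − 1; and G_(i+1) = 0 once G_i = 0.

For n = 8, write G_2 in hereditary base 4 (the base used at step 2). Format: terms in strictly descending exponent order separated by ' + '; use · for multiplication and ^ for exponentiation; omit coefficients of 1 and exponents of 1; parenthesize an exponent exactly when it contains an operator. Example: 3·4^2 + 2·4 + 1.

2·4^4 + 2·4^2 + 2·4 + 1

i=0: 8 = 2^(2 + 1) (b=2); 2→3: 3^(3 + 1) = 81; 81−1 = 80
i=1: 80 = 2·3^3 + 2·3^2 + 2·3 + 2 (b=3); 3→4: 2·4^4 + 2·4^2 + 2·4 + 2 = 554; 554−1 = 553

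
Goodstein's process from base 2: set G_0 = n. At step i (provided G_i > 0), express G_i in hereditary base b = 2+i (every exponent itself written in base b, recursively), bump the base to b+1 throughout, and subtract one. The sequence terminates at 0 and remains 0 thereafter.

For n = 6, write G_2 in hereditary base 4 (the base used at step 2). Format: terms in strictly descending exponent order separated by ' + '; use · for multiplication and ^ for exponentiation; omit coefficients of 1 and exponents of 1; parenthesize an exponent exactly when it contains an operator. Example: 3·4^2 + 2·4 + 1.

4^4 + 1

(0) 6|_2 = 2^2 + 2 ↦ 3^3 + 3|_3 = 30 ⇒ 29
(1) 29|_3 = 3^3 + 2 ↦ 4^4 + 2|_4 = 258 ⇒ 257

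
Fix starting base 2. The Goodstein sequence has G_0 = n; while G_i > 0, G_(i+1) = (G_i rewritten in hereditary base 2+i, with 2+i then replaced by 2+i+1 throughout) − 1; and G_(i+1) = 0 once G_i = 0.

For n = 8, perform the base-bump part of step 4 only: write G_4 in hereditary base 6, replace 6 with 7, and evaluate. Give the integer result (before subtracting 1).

step 0: 8 = 2^(2 + 1); sub 3 for 2: 3^(3 + 1); = 81; G_1 = 81−1 = 80
step 1: 80 = 2·3^3 + 2·3^2 + 2·3 + 2; sub 4 for 3: 2·4^4 + 2·4^2 + 2·4 + 2; = 554; G_2 = 554−1 = 553
step 2: 553 = 2·4^4 + 2·4^2 + 2·4 + 1; sub 5 for 4: 2·5^5 + 2·5^2 + 2·5 + 1; = 6311; G_3 = 6311−1 = 6310
step 3: 6310 = 2·5^5 + 2·5^2 + 2·5; sub 6 for 5: 2·6^6 + 2·6^2 + 2·6; = 93396; G_4 = 93396−1 = 93395
step 4: 93395 = 2·6^6 + 2·6^2 + 6 + 5; sub 7 for 6: 2·7^7 + 2·7^2 + 7 + 5; = 1647196; G_5 = 1647196−1 = 1647195

1647196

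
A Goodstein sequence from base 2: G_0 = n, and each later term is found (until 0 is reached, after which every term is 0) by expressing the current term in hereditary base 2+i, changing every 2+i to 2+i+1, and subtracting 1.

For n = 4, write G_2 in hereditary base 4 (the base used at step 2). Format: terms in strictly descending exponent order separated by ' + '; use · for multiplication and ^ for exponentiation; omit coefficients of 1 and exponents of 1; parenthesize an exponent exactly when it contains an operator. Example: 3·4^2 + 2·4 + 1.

step 0: 4 = 2^2; sub 3 for 2: 3^3; = 27; G_1 = 27−1 = 26
step 1: 26 = 2·3^2 + 2·3 + 2; sub 4 for 3: 2·4^2 + 2·4 + 2; = 42; G_2 = 42−1 = 41
step 2: 41 = 2·4^2 + 2·4 + 1; sub 5 for 4: 2·5^2 + 2·5 + 1; = 61; G_3 = 61−1 = 60

2·4^2 + 2·4 + 1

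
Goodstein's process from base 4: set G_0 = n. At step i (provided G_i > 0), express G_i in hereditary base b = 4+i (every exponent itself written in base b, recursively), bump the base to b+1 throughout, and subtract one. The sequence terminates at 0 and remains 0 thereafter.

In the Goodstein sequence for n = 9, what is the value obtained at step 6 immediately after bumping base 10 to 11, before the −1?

12

base 4: 9 = 2·4 + 1; at 5: 2·5 + 1 = 11; next = 10
base 5: 10 = 2·5; at 6: 2·6 = 12; next = 11
base 6: 11 = 6 + 5; at 7: 7 + 5 = 12; next = 11
base 7: 11 = 7 + 4; at 8: 8 + 4 = 12; next = 11
base 8: 11 = 8 + 3; at 9: 9 + 3 = 12; next = 11
base 9: 11 = 9 + 2; at 10: 10 + 2 = 12; next = 11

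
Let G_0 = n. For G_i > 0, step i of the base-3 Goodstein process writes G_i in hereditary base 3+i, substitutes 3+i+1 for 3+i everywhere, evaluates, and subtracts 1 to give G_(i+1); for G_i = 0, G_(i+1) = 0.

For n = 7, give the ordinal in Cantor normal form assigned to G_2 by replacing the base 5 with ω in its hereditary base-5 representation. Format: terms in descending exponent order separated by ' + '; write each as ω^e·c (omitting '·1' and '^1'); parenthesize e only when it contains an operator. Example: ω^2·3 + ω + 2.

step 0: 7 = 2·3 + 1; sub 4 for 3: 2·4 + 1; = 9; G_1 = 9−1 = 8
step 1: 8 = 2·4; sub 5 for 4: 2·5; = 10; G_2 = 10−1 = 9

ω + 4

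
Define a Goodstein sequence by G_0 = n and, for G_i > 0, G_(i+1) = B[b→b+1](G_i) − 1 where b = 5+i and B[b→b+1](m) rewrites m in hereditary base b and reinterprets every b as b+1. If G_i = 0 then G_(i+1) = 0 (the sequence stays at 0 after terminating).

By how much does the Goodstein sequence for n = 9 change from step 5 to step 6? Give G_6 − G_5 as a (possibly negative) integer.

-1

step 0: 9 = 5 + 4; sub 6 for 5: 6 + 4; = 10; G_1 = 10−1 = 9
step 1: 9 = 6 + 3; sub 7 for 6: 7 + 3; = 10; G_2 = 10−1 = 9
step 2: 9 = 7 + 2; sub 8 for 7: 8 + 2; = 10; G_3 = 10−1 = 9
step 3: 9 = 8 + 1; sub 9 for 8: 9 + 1; = 10; G_4 = 10−1 = 9
step 4: 9 = 9; sub 10 for 9: 10; = 10; G_5 = 10−1 = 9
step 5: 9 = 9; sub 11 for 10: 9; = 9; G_6 = 9−1 = 8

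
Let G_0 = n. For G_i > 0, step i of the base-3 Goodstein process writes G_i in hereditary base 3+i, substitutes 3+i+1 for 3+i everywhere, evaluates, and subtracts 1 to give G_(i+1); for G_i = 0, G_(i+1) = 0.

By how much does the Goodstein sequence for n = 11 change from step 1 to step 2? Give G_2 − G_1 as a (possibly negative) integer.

8

[0] 11 ≡ 3^2 + 2 (base 3). Lift 4: 18. −1: 17.
[1] 17 ≡ 4^2 + 1 (base 4). Lift 5: 26. −1: 25.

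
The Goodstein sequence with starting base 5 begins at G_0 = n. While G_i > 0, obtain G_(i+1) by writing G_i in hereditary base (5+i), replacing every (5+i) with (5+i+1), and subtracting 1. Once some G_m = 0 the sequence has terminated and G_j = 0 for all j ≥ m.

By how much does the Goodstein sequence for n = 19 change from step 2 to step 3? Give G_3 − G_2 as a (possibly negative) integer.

2

G_0 = 19. HB_5(19) = 3·5 + 4. Bump = 22. G_1 = 21.
G_1 = 21. HB_6(21) = 3·6 + 3. Bump = 24. G_2 = 23.
G_2 = 23. HB_7(23) = 3·7 + 2. Bump = 26. G_3 = 25.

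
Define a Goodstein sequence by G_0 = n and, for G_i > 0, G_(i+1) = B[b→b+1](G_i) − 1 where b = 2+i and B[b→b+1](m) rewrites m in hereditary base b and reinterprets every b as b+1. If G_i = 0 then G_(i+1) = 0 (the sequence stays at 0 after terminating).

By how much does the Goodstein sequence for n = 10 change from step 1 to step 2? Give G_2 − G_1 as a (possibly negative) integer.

942

base 2: 10 = 2^(2 + 1) + 2; at 3: 3^(3 + 1) + 3 = 84; next = 83
base 3: 83 = 3^(3 + 1) + 2; at 4: 4^(4 + 1) + 2 = 1026; next = 1025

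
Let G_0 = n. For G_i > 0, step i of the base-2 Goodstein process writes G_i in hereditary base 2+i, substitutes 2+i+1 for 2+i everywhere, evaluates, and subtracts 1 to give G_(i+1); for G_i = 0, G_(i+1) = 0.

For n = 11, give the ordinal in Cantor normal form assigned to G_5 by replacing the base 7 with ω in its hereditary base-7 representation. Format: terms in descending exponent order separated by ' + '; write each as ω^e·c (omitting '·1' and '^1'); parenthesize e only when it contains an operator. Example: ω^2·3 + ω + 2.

(0) 11|_2 = 2^(2 + 1) + 2 + 1 ↦ 3^(3 + 1) + 3 + 1|_3 = 85 ⇒ 84
(1) 84|_3 = 3^(3 + 1) + 3 ↦ 4^(4 + 1) + 4|_4 = 1028 ⇒ 1027
(2) 1027|_4 = 4^(4 + 1) + 3 ↦ 5^(5 + 1) + 3|_5 = 15628 ⇒ 15627
(3) 15627|_5 = 5^(5 + 1) + 2 ↦ 6^(6 + 1) + 2|_6 = 279938 ⇒ 279937
(4) 279937|_6 = 6^(6 + 1) + 1 ↦ 7^(7 + 1) + 1|_7 = 5764802 ⇒ 5764801
(5) 5764801|_7 = 7^(7 + 1) ↦ 8^(8 + 1)|_8 = 134217728 ⇒ 134217727

ω^(ω + 1)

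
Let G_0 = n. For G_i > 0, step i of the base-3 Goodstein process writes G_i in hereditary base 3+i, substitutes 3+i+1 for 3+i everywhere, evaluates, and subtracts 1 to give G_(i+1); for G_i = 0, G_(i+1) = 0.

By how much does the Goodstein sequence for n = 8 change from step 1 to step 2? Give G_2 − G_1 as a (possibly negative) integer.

1

(0) 8|_3 = 2·3 + 2 ↦ 2·4 + 2|_4 = 10 ⇒ 9
(1) 9|_4 = 2·4 + 1 ↦ 2·5 + 1|_5 = 11 ⇒ 10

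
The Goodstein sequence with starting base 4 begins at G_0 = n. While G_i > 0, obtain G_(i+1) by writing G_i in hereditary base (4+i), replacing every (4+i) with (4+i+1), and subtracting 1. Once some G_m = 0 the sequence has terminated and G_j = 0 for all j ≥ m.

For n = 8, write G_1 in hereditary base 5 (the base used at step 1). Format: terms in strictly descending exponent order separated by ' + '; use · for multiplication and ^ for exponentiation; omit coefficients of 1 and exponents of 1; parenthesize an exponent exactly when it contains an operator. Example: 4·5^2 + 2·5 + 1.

5 + 4

G_0=8  [base 4] 2·4  →[4↦5]→  2·5 = 10  −1 ⇒ G_1=9
G_1=9  [base 5] 5 + 4  →[5↦6]→  6 + 4 = 10  −1 ⇒ G_2=9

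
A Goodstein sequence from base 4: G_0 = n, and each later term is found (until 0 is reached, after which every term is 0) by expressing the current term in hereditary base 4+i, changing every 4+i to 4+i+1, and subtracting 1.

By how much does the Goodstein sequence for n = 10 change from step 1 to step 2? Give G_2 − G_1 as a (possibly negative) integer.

1

[0] 10 ≡ 2·4 + 2 (base 4). Lift 5: 12. −1: 11.
[1] 11 ≡ 2·5 + 1 (base 5). Lift 6: 13. −1: 12.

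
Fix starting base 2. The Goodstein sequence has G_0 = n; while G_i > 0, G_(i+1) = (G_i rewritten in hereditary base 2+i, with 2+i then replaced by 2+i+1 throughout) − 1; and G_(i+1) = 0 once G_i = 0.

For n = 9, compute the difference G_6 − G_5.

47861573

(0) 9|_2 = 2^(2 + 1) + 1 ↦ 3^(3 + 1) + 1|_3 = 82 ⇒ 81
(1) 81|_3 = 3^(3 + 1) ↦ 4^(4 + 1)|_4 = 1024 ⇒ 1023
(2) 1023|_4 = 3·4^4 + 3·4^3 + 3·4^2 + 3·4 + 3 ↦ 3·5^5 + 3·5^3 + 3·5^2 + 3·5 + 3|_5 = 9843 ⇒ 9842
(3) 9842|_5 = 3·5^5 + 3·5^3 + 3·5^2 + 3·5 + 2 ↦ 3·6^6 + 3·6^3 + 3·6^2 + 3·6 + 2|_6 = 140744 ⇒ 140743
(4) 140743|_6 = 3·6^6 + 3·6^3 + 3·6^2 + 3·6 + 1 ↦ 3·7^7 + 3·7^3 + 3·7^2 + 3·7 + 1|_7 = 2471827 ⇒ 2471826
(5) 2471826|_7 = 3·7^7 + 3·7^3 + 3·7^2 + 3·7 ↦ 3·8^8 + 3·8^3 + 3·8^2 + 3·8|_8 = 50333400 ⇒ 50333399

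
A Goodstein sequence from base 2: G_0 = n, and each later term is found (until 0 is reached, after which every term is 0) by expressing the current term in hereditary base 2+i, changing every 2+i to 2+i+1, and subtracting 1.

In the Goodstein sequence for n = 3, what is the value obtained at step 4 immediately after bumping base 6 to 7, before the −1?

1

G_0=3  [base 2] 2 + 1  →[2↦3]→  3 + 1 = 4  −1 ⇒ G_1=3
G_1=3  [base 3] 3  →[3↦4]→  4 = 4  −1 ⇒ G_2=3
G_2=3  [base 4] 3  →[4↦5]→  3 = 3  −1 ⇒ G_3=2
G_3=2  [base 5] 2  →[5↦6]→  2 = 2  −1 ⇒ G_4=1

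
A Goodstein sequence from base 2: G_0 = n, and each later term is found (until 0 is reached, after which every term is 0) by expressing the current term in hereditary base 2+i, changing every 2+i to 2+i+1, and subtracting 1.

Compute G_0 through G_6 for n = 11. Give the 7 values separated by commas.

11, 84, 1027, 15627, 279937, 5764801, 134217727

[0] 11 ≡ 2^(2 + 1) + 2 + 1 (base 2). Lift 3: 85. −1: 84.
[1] 84 ≡ 3^(3 + 1) + 3 (base 3). Lift 4: 1028. −1: 1027.
[2] 1027 ≡ 4^(4 + 1) + 3 (base 4). Lift 5: 15628. −1: 15627.
[3] 15627 ≡ 5^(5 + 1) + 2 (base 5). Lift 6: 279938. −1: 279937.
[4] 279937 ≡ 6^(6 + 1) + 1 (base 6). Lift 7: 5764802. −1: 5764801.
[5] 5764801 ≡ 7^(7 + 1) (base 7). Lift 8: 134217728. −1: 134217727.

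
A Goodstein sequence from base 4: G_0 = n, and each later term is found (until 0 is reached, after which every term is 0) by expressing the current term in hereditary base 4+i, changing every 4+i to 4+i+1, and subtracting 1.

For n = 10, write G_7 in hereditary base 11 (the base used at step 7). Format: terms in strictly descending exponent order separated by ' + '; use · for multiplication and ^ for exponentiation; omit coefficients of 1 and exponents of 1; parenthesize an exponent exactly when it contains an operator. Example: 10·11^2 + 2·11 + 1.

11 + 2

G_0=10  [base 4] 2·4 + 2  →[4↦5]→  2·5 + 2 = 12  −1 ⇒ G_1=11
G_1=11  [base 5] 2·5 + 1  →[5↦6]→  2·6 + 1 = 13  −1 ⇒ G_2=12
G_2=12  [base 6] 2·6  →[6↦7]→  2·7 = 14  −1 ⇒ G_3=13
G_3=13  [base 7] 7 + 6  →[7↦8]→  8 + 6 = 14  −1 ⇒ G_4=13
G_4=13  [base 8] 8 + 5  →[8↦9]→  9 + 5 = 14  −1 ⇒ G_5=13
G_5=13  [base 9] 9 + 4  →[9↦10]→  10 + 4 = 14  −1 ⇒ G_6=13
G_6=13  [base 10] 10 + 3  →[10↦11]→  11 + 3 = 14  −1 ⇒ G_7=13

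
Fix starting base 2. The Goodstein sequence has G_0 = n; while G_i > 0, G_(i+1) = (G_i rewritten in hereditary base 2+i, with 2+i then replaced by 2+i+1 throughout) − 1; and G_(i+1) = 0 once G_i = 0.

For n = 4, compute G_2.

41

G_0 = 4. HB_2(4) = 2^2. Bump = 27. G_1 = 26.
G_1 = 26. HB_3(26) = 2·3^2 + 2·3 + 2. Bump = 42. G_2 = 41.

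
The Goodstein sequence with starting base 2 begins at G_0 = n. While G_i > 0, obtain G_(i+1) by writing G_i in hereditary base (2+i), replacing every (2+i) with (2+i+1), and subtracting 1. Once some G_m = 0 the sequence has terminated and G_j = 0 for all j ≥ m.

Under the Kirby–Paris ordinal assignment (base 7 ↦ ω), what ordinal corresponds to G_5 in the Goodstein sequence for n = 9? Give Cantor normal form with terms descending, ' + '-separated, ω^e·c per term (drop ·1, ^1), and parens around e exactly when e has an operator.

step 0: 9 = 2^(2 + 1) + 1; sub 3 for 2: 3^(3 + 1) + 1; = 82; G_1 = 82−1 = 81
step 1: 81 = 3^(3 + 1); sub 4 for 3: 4^(4 + 1); = 1024; G_2 = 1024−1 = 1023
step 2: 1023 = 3·4^4 + 3·4^3 + 3·4^2 + 3·4 + 3; sub 5 for 4: 3·5^5 + 3·5^3 + 3·5^2 + 3·5 + 3; = 9843; G_3 = 9843−1 = 9842
step 3: 9842 = 3·5^5 + 3·5^3 + 3·5^2 + 3·5 + 2; sub 6 for 5: 3·6^6 + 3·6^3 + 3·6^2 + 3·6 + 2; = 140744; G_4 = 140744−1 = 140743
step 4: 140743 = 3·6^6 + 3·6^3 + 3·6^2 + 3·6 + 1; sub 7 for 6: 3·7^7 + 3·7^3 + 3·7^2 + 3·7 + 1; = 2471827; G_5 = 2471827−1 = 2471826
step 5: 2471826 = 3·7^7 + 3·7^3 + 3·7^2 + 3·7; sub 8 for 7: 3·8^8 + 3·8^3 + 3·8^2 + 3·8; = 50333400; G_6 = 50333400−1 = 50333399

ω^ω·3 + ω^3·3 + ω^2·3 + ω·3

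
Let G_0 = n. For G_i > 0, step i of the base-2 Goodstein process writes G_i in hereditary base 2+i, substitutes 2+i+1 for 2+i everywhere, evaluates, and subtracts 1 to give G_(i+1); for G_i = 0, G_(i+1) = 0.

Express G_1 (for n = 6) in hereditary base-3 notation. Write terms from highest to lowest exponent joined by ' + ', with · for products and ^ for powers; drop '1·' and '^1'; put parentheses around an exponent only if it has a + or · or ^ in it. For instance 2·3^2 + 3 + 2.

3^3 + 2

[0] 6 ≡ 2^2 + 2 (base 2). Lift 3: 30. −1: 29.
[1] 29 ≡ 3^3 + 2 (base 3). Lift 4: 258. −1: 257.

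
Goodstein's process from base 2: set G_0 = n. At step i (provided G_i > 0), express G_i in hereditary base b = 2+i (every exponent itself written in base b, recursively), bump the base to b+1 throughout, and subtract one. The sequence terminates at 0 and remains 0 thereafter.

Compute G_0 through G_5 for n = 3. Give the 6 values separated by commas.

base 2: 3 = 2 + 1; at 3: 3 + 1 = 4; next = 3
base 3: 3 = 3; at 4: 4 = 4; next = 3
base 4: 3 = 3; at 5: 3 = 3; next = 2
base 5: 2 = 2; at 6: 2 = 2; next = 1
base 6: 1 = 1; at 7: 1 = 1; next = 0

3, 3, 3, 2, 1, 0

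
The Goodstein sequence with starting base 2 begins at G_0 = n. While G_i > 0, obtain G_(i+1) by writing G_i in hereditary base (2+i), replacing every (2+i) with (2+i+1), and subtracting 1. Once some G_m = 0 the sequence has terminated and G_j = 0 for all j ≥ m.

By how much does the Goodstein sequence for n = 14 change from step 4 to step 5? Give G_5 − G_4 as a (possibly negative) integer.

14 —HB2→ 2^(2 + 1) + 2^2 + 2 —bump→ 3^(3 + 1) + 3^3 + 3 = 111 —(−1)→ 110
110 —HB3→ 3^(3 + 1) + 3^3 + 2 —bump→ 4^(4 + 1) + 4^4 + 2 = 1282 —(−1)→ 1281
1281 —HB4→ 4^(4 + 1) + 4^4 + 1 —bump→ 5^(5 + 1) + 5^5 + 1 = 18751 —(−1)→ 18750
18750 —HB5→ 5^(5 + 1) + 5^5 —bump→ 6^(6 + 1) + 6^6 = 326592 —(−1)→ 326591
326591 —HB6→ 6^(6 + 1) + 5·6^5 + 5·6^4 + 5·6^3 + 5·6^2 + 5·6 + 5 —bump→ 7^(7 + 1) + 5·7^5 + 5·7^4 + 5·7^3 + 5·7^2 + 5·7 + 5 = 5862841 —(−1)→ 5862840

5536249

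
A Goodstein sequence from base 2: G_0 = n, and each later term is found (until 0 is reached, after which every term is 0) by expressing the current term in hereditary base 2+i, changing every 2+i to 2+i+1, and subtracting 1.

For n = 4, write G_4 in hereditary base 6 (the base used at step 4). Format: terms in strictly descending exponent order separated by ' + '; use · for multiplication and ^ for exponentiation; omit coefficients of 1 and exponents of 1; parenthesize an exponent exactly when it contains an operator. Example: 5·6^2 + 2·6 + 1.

base 2: 4 = 2^2; at 3: 3^3 = 27; next = 26
base 3: 26 = 2·3^2 + 2·3 + 2; at 4: 2·4^2 + 2·4 + 2 = 42; next = 41
base 4: 41 = 2·4^2 + 2·4 + 1; at 5: 2·5^2 + 2·5 + 1 = 61; next = 60
base 5: 60 = 2·5^2 + 2·5; at 6: 2·6^2 + 2·6 = 84; next = 83
base 6: 83 = 2·6^2 + 6 + 5; at 7: 2·7^2 + 7 + 5 = 110; next = 109

2·6^2 + 6 + 5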